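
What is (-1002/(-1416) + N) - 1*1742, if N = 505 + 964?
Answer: -64261/236 ≈ -272.29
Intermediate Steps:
N = 1469
(-1002/(-1416) + N) - 1*1742 = (-1002/(-1416) + 1469) - 1*1742 = (-1002*(-1/1416) + 1469) - 1742 = (167/236 + 1469) - 1742 = 346851/236 - 1742 = -64261/236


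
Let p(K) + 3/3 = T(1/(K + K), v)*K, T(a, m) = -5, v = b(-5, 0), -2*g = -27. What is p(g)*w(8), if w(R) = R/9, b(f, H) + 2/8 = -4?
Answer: -548/9 ≈ -60.889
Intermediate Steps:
b(f, H) = -17/4 (b(f, H) = -¼ - 4 = -17/4)
g = 27/2 (g = -½*(-27) = 27/2 ≈ 13.500)
v = -17/4 ≈ -4.2500
w(R) = R/9 (w(R) = R*(⅑) = R/9)
p(K) = -1 - 5*K
p(g)*w(8) = (-1 - 5*27/2)*((⅑)*8) = (-1 - 135/2)*(8/9) = -137/2*8/9 = -548/9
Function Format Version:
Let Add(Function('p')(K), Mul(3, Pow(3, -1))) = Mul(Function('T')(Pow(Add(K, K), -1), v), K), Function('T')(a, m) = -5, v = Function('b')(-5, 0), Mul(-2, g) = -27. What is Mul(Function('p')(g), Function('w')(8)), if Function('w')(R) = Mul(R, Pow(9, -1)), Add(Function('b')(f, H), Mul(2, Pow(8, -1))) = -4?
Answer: Rational(-548, 9) ≈ -60.889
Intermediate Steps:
Function('b')(f, H) = Rational(-17, 4) (Function('b')(f, H) = Add(Rational(-1, 4), -4) = Rational(-17, 4))
g = Rational(27, 2) (g = Mul(Rational(-1, 2), -27) = Rational(27, 2) ≈ 13.500)
v = Rational(-17, 4) ≈ -4.2500
Function('w')(R) = Mul(Rational(1, 9), R) (Function('w')(R) = Mul(R, Rational(1, 9)) = Mul(Rational(1, 9), R))
Function('p')(K) = Add(-1, Mul(-5, K))
Mul(Function('p')(g), Function('w')(8)) = Mul(Add(-1, Mul(-5, Rational(27, 2))), Mul(Rational(1, 9), 8)) = Mul(Add(-1, Rational(-135, 2)), Rational(8, 9)) = Mul(Rational(-137, 2), Rational(8, 9)) = Rational(-548, 9)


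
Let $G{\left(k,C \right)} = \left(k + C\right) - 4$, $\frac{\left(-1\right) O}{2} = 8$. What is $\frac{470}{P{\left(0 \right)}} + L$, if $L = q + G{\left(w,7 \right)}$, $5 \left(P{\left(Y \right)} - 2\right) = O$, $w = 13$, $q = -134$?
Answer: $- \frac{1529}{3} \approx -509.67$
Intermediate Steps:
$O = -16$ ($O = \left(-2\right) 8 = -16$)
$G{\left(k,C \right)} = -4 + C + k$ ($G{\left(k,C \right)} = \left(C + k\right) - 4 = -4 + C + k$)
$P{\left(Y \right)} = - \frac{6}{5}$ ($P{\left(Y \right)} = 2 + \frac{1}{5} \left(-16\right) = 2 - \frac{16}{5} = - \frac{6}{5}$)
$L = -118$ ($L = -134 + \left(-4 + 7 + 13\right) = -134 + 16 = -118$)
$\frac{470}{P{\left(0 \right)}} + L = \frac{470}{- \frac{6}{5}} - 118 = 470 \left(- \frac{5}{6}\right) - 118 = - \frac{1175}{3} - 118 = - \frac{1529}{3}$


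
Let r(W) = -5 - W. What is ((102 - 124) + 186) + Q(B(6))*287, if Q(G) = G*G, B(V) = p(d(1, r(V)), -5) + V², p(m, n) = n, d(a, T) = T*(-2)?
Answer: 275971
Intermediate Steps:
d(a, T) = -2*T
B(V) = -5 + V²
Q(G) = G²
((102 - 124) + 186) + Q(B(6))*287 = ((102 - 124) + 186) + (-5 + 6²)²*287 = (-22 + 186) + (-5 + 36)²*287 = 164 + 31²*287 = 164 + 961*287 = 164 + 275807 = 275971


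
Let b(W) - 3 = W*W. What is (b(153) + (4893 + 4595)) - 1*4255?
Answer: 28645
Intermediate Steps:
b(W) = 3 + W**2 (b(W) = 3 + W*W = 3 + W**2)
(b(153) + (4893 + 4595)) - 1*4255 = ((3 + 153**2) + (4893 + 4595)) - 1*4255 = ((3 + 23409) + 9488) - 4255 = (23412 + 9488) - 4255 = 32900 - 4255 = 28645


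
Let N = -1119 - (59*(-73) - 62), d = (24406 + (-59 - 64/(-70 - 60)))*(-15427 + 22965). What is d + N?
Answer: 11929752056/65 ≈ 1.8353e+8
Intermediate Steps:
d = 11929540806/65 (d = (24406 + (-59 - 64/(-130)))*7538 = (24406 + (-59 - 1/130*(-64)))*7538 = (24406 + (-59 + 32/65))*7538 = (24406 - 3803/65)*7538 = (1582587/65)*7538 = 11929540806/65 ≈ 1.8353e+8)
N = 3250 (N = -1119 - (-4307 - 62) = -1119 - 1*(-4369) = -1119 + 4369 = 3250)
d + N = 11929540806/65 + 3250 = 11929752056/65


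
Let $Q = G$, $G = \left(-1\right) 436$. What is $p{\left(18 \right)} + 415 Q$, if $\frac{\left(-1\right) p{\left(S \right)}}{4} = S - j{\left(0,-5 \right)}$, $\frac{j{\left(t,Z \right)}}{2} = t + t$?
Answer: $-181012$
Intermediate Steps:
$j{\left(t,Z \right)} = 4 t$ ($j{\left(t,Z \right)} = 2 \left(t + t\right) = 2 \cdot 2 t = 4 t$)
$p{\left(S \right)} = - 4 S$ ($p{\left(S \right)} = - 4 \left(S - 4 \cdot 0\right) = - 4 \left(S - 0\right) = - 4 \left(S + 0\right) = - 4 S$)
$G = -436$
$Q = -436$
$p{\left(18 \right)} + 415 Q = \left(-4\right) 18 + 415 \left(-436\right) = -72 - 180940 = -181012$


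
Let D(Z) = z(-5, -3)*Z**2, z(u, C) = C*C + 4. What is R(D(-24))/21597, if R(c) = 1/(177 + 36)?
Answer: 1/4600161 ≈ 2.1738e-7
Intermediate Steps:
z(u, C) = 4 + C**2 (z(u, C) = C**2 + 4 = 4 + C**2)
D(Z) = 13*Z**2 (D(Z) = (4 + (-3)**2)*Z**2 = (4 + 9)*Z**2 = 13*Z**2)
R(c) = 1/213
R(D(-24))/21597 = (1/213)/21597 = (1/213)*(1/21597) = 1/4600161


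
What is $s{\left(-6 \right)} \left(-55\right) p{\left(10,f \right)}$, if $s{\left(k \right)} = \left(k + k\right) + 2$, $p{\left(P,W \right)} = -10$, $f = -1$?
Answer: $-5500$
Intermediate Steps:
$s{\left(k \right)} = 2 + 2 k$ ($s{\left(k \right)} = 2 k + 2 = 2 + 2 k$)
$s{\left(-6 \right)} \left(-55\right) p{\left(10,f \right)} = \left(2 + 2 \left(-6\right)\right) \left(-55\right) \left(-10\right) = \left(2 - 12\right) \left(-55\right) \left(-10\right) = \left(-10\right) \left(-55\right) \left(-10\right) = 550 \left(-10\right) = -5500$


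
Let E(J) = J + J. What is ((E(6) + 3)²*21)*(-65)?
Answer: -307125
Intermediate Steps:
E(J) = 2*J
((E(6) + 3)²*21)*(-65) = ((2*6 + 3)²*21)*(-65) = ((12 + 3)²*21)*(-65) = (15²*21)*(-65) = (225*21)*(-65) = 4725*(-65) = -307125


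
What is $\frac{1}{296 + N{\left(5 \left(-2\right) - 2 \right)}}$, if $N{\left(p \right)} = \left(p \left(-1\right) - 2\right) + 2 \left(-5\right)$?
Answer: $\frac{1}{296} \approx 0.0033784$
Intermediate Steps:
$N{\left(p \right)} = -12 - p$ ($N{\left(p \right)} = \left(- p - 2\right) - 10 = \left(-2 - p\right) - 10 = -12 - p$)
$\frac{1}{296 + N{\left(5 \left(-2\right) - 2 \right)}} = \frac{1}{296 - \left(10 - 10\right)} = \frac{1}{296 - 0} = \frac{1}{296 + \left(-12 + 12\right)} = \frac{1}{296 + 0} = \frac{1}{296}$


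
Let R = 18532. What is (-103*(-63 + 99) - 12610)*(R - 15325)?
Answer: -52331826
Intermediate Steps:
(-103*(-63 + 99) - 12610)*(R - 15325) = (-103*(-63 + 99) - 12610)*(18532 - 15325) = (-103*36 - 12610)*3207 = (-3708 - 12610)*3207 = -16318*3207 = -52331826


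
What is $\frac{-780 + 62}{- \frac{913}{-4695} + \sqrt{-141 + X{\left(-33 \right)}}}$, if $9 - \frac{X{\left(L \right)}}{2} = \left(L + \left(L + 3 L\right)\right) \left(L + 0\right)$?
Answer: $- \frac{1538866065}{121380333947} + \frac{7913445975 i \sqrt{11013}}{121380333947} \approx -0.012678 + 6.8418 i$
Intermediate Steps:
$X{\left(L \right)} = 18 - 10 L^{2}$ ($X{\left(L \right)} = 18 - 2 \left(L + \left(L + 3 L\right)\right) \left(L + 0\right) = 18 - 2 \left(L + 4 L\right) L = 18 - 2 \cdot 5 L L = 18 - 2 \cdot 5 L^{2} = 18 - 10 L^{2}$)
$\frac{-780 + 62}{- \frac{913}{-4695} + \sqrt{-141 + X{\left(-33 \right)}}} = \frac{-780 + 62}{- \frac{913}{-4695} + \sqrt{-141 + \left(18 - 10 \left(-33\right)^{2}\right)}} = - \frac{718}{\left(-913\right) \left(- \frac{1}{4695}\right) + \sqrt{-141 + \left(18 - 10890\right)}} = - \frac{718}{\frac{913}{4695} + \sqrt{-141 + \left(18 - 10890\right)}} = - \frac{718}{\frac{913}{4695} + \sqrt{-141 - 10872}} = - \frac{718}{\frac{913}{4695} + \sqrt{-11013}} = - \frac{718}{\frac{913}{4695} + i \sqrt{11013}}$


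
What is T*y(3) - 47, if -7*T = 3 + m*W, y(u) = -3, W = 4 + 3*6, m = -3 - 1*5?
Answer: -848/7 ≈ -121.14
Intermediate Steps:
m = -8 (m = -3 - 5 = -8)
W = 22 (W = 4 + 18 = 22)
T = 173/7 (T = -(3 - 8*22)/7 = -(3 - 176)/7 = -⅐*(-173) = 173/7 ≈ 24.714)
T*y(3) - 47 = (173/7)*(-3) - 47 = -519/7 - 47 = -848/7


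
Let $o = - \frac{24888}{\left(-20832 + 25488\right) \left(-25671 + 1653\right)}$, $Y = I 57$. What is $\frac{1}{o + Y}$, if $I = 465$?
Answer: $\frac{4659492}{123499836497} \approx 3.7729 \cdot 10^{-5}$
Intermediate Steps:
$Y = 26505$ ($Y = 465 \cdot 57 = 26505$)
$o = \frac{1037}{4659492}$ ($o = - \frac{24888}{4656 \left(-24018\right)} = - \frac{24888}{-111827808} = \left(-24888\right) \left(- \frac{1}{111827808}\right) = \frac{1037}{4659492} \approx 0.00022256$)
$\frac{1}{o + Y} = \frac{1}{\frac{1037}{4659492} + 26505} = \frac{1}{\frac{123499836497}{4659492}} = \frac{4659492}{123499836497}$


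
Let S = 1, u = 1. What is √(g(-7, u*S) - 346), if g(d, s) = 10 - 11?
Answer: I*√347 ≈ 18.628*I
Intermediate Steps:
g(d, s) = -1
√(g(-7, u*S) - 346) = √(-1 - 346) = √(-347) = I*√347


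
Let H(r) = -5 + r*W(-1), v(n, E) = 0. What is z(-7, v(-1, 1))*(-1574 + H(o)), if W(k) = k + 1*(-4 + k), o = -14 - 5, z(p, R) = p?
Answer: 10255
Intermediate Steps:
o = -19
W(k) = -4 + 2*k (W(k) = k + (-4 + k) = -4 + 2*k)
H(r) = -5 - 6*r (H(r) = -5 + r*(-4 + 2*(-1)) = -5 + r*(-4 - 2) = -5 + r*(-6) = -5 - 6*r)
z(-7, v(-1, 1))*(-1574 + H(o)) = -7*(-1574 + (-5 - 6*(-19))) = -7*(-1574 + (-5 + 114)) = -7*(-1574 + 109) = -7*(-1465) = 10255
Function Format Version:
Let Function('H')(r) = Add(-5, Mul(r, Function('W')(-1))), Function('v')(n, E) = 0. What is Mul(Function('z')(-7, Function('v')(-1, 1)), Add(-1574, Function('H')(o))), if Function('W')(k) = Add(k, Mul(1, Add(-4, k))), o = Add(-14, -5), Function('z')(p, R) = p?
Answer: 10255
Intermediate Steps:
o = -19
Function('W')(k) = Add(-4, Mul(2, k)) (Function('W')(k) = Add(k, Add(-4, k)) = Add(-4, Mul(2, k)))
Function('H')(r) = Add(-5, Mul(-6, r)) (Function('H')(r) = Add(-5, Mul(r, Add(-4, Mul(2, -1)))) = Add(-5, Mul(r, Add(-4, -2))) = Add(-5, Mul(r, -6)) = Add(-5, Mul(-6, r)))
Mul(Function('z')(-7, Function('v')(-1, 1)), Add(-1574, Function('H')(o))) = Mul(-7, Add(-1574, Add(-5, Mul(-6, -19)))) = Mul(-7, Add(-1574, Add(-5, 114))) = Mul(-7, Add(-1574, 109)) = Mul(-7, -1465) = 10255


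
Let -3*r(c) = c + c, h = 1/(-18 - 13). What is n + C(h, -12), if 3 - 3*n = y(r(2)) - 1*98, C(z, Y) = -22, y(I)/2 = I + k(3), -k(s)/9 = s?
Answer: 275/9 ≈ 30.556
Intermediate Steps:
h = -1/31 (h = 1/(-31) = -1/31 ≈ -0.032258)
k(s) = -9*s
r(c) = -2*c/3 (r(c) = -(c + c)/3 = -2*c/3)
y(I) = -54 + 2*I (y(I) = 2*(I - 9*3) = 2*(I - 27) = 2*(-27 + I) = -54 + 2*I)
n = 473/9 (n = 1 - ((-54 + 2*(-⅔*2)) - 1*98)/3 = 1 - ((-54 + 2*(-4/3)) - 98)/3 = 1 - ((-54 - 8/3) - 98)/3 = 1 - (-170/3 - 98)/3 = 1 - ⅓*(-464/3) = 1 + 464/9 = 473/9 ≈ 52.556)
n + C(h, -12) = 473/9 - 22 = 275/9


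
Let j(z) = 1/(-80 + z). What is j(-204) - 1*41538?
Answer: -11796793/284 ≈ -41538.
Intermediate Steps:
j(-204) - 1*41538 = 1/(-80 - 204) - 1*41538 = 1/(-284) - 41538 = -1/284 - 41538 = -11796793/284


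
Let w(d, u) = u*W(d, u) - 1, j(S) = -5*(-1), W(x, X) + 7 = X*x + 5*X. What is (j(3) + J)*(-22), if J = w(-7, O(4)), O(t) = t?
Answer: 1232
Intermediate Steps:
W(x, X) = -7 + 5*X + X*x (W(x, X) = -7 + (X*x + 5*X) = -7 + (5*X + X*x) = -7 + 5*X + X*x)
j(S) = 5
w(d, u) = -1 + u*(-7 + 5*u + d*u) (w(d, u) = u*(-7 + 5*u + u*d) - 1 = u*(-7 + 5*u + d*u) - 1 = -1 + u*(-7 + 5*u + d*u))
J = -61 (J = -1 + 4*(-7 + 5*4 - 7*4) = -1 + 4*(-7 + 20 - 28) = -1 + 4*(-15) = -1 - 60 = -61)
(j(3) + J)*(-22) = (5 - 61)*(-22) = -56*(-22) = 1232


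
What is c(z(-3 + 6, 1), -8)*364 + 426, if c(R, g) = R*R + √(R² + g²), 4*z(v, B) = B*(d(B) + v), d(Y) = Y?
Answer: 790 + 364*√65 ≈ 3724.7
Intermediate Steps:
z(v, B) = B*(B + v)/4 (z(v, B) = (B*(B + v))/4 = B*(B + v)/4)
c(R, g) = R² + √(R² + g²)
c(z(-3 + 6, 1), -8)*364 + 426 = (((¼)*1*(1 + (-3 + 6)))² + √(((¼)*1*(1 + (-3 + 6)))² + (-8)²))*364 + 426 = (((¼)*1*(1 + 3))² + √(((¼)*1*(1 + 3))² + 64))*364 + 426 = (((¼)*1*4)² + √(((¼)*1*4)² + 64))*364 + 426 = (1² + √(1² + 64))*364 + 426 = (1 + √(1 + 64))*364 + 426 = (1 + √65)*364 + 426 = (364 + 364*√65) + 426 = 790 + 364*√65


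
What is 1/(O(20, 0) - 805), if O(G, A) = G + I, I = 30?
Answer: -1/755 ≈ -0.0013245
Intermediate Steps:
O(G, A) = 30 + G (O(G, A) = G + 30 = 30 + G)
1/(O(20, 0) - 805) = 1/((30 + 20) - 805) = 1/(50 - 805) = 1/(-755) = -1/755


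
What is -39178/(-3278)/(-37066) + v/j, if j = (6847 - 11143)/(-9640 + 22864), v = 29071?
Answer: -973119659530485/10874460146 ≈ -89487.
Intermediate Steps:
j = -179/551 (j = -4296/13224 = -4296*1/13224 = -179/551 ≈ -0.32486)
-39178/(-3278)/(-37066) + v/j = -39178/(-3278)/(-37066) + 29071/(-179/551) = -39178*(-1/3278)*(-1/37066) + 29071*(-551/179) = (19589/1639)*(-1/37066) - 16018121/179 = -19589/60751174 - 16018121/179 = -973119659530485/10874460146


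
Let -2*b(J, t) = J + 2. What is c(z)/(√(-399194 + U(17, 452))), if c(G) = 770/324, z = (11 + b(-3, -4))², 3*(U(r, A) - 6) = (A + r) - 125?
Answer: -77*I*√897915/19394964 ≈ -0.003762*I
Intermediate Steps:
b(J, t) = -1 - J/2 (b(J, t) = -(J + 2)/2 = -(2 + J)/2 = -1 - J/2)
U(r, A) = -107/3 + A/3 + r/3 (U(r, A) = 6 + ((A + r) - 125)/3 = 6 + (-125 + A + r)/3 = 6 + (-125/3 + A/3 + r/3) = -107/3 + A/3 + r/3)
z = 529/4 (z = (11 + (-1 - ½*(-3)))² = (11 + (-1 + 3/2))² = (11 + ½)² = (23/2)² = 529/4 ≈ 132.25)
c(G) = 385/162 (c(G) = 770*(1/324) = 385/162)
c(z)/(√(-399194 + U(17, 452))) = 385/(162*(√(-399194 + (-107/3 + (⅓)*452 + (⅓)*17)))) = 385/(162*(√(-399194 + (-107/3 + 452/3 + 17/3)))) = 385/(162*(√(-399194 + 362/3))) = 385/(162*(√(-1197220/3))) = 385/(162*((2*I*√897915/3))) = 385*(-I*√897915/598610)/162 = -77*I*√897915/19394964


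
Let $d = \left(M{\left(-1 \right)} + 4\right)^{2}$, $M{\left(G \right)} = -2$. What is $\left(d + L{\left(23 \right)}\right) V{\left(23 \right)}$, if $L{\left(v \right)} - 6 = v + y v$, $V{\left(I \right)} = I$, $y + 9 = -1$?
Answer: $-4531$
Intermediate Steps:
$y = -10$ ($y = -9 - 1 = -10$)
$L{\left(v \right)} = 6 - 9 v$ ($L{\left(v \right)} = 6 + \left(v - 10 v\right) = 6 - 9 v$)
$d = 4$ ($d = \left(-2 + 4\right)^{2} = 2^{2} = 4$)
$\left(d + L{\left(23 \right)}\right) V{\left(23 \right)} = \left(4 + \left(6 - 207\right)\right) 23 = \left(4 - 201\right) 23 = \left(-197\right) 23 = -4531$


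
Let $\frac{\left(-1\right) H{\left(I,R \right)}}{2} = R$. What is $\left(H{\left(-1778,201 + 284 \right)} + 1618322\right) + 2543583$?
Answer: $4160935$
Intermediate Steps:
$H{\left(I,R \right)} = - 2 R$
$\left(H{\left(-1778,201 + 284 \right)} + 1618322\right) + 2543583 = \left(- 2 \left(201 + 284\right) + 1618322\right) + 2543583 = \left(\left(-2\right) 485 + 1618322\right) + 2543583 = \left(-970 + 1618322\right) + 2543583 = 1617352 + 2543583 = 4160935$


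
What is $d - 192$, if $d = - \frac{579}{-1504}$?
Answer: $- \frac{288189}{1504} \approx -191.61$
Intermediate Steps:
$d = \frac{579}{1504}$ ($d = \left(-579\right) \left(- \frac{1}{1504}\right) = \frac{579}{1504} \approx 0.38497$)
$d - 192 = \frac{579}{1504} - 192 = - \frac{288189}{1504}$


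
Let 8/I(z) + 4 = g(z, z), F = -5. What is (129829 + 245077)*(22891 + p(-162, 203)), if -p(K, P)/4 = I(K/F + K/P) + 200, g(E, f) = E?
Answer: 14501105769766/1751 ≈ 8.2816e+9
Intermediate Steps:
I(z) = 8/(-4 + z)
p(K, P) = -800 - 32/(-4 - K/5 + K/P) (p(K, P) = -4*(8/(-4 + (K/(-5) + K/P)) + 200) = -4*(8/(-4 + (K*(-1/5) + K/P)) + 200) = -4*(8/(-4 + (-K/5 + K/P)) + 200) = -4*(8/(-4 - K/5 + K/P) + 200) = -4*(200 + 8/(-4 - K/5 + K/P)) = -800 - 32/(-4 - K/5 + K/P))
(129829 + 245077)*(22891 + p(-162, 203)) = (129829 + 245077)*(22891 + (-800 - 32/(-4 - 1/5*(-162) - 162/203))) = 374906*(22891 + (-800 - 32/(-4 + 162/5 - 162*1/203))) = 374906*(22891 + (-800 - 32/(-4 + 162/5 - 162/203))) = 374906*(22891 + (-800 - 32/28016/1015)) = 374906*(22891 + (-800 - 32*1015/28016)) = 374906*(22891 + (-800 - 2030/1751)) = 374906*(22891 - 1402830/1751) = 374906*(38679311/1751) = 14501105769766/1751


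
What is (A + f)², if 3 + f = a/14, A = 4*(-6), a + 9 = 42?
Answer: 119025/196 ≈ 607.27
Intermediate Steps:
a = 33 (a = -9 + 42 = 33)
A = -24
f = -9/14 (f = -3 + 33/14 = -9/14 ≈ -0.64286)
(A + f)² = (-24 - 9/14)² = (-345/14)² = 119025/196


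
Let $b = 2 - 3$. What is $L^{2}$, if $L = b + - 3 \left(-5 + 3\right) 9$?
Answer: $2809$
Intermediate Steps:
$b = -1$ ($b = 2 - 3 = -1$)
$L = 53$ ($L = -1 + - 3 \left(-5 + 3\right) 9 = -1 + \left(-3\right) \left(-2\right) 9 = -1 + 6 \cdot 9 = -1 + 54 = 53$)
$L^{2} = 53^{2} = 2809$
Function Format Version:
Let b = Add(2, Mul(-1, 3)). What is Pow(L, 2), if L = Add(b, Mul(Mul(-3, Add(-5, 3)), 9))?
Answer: 2809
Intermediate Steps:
b = -1 (b = Add(2, -3) = -1)
L = 53 (L = Add(-1, Mul(Mul(-3, Add(-5, 3)), 9)) = Add(-1, Mul(Mul(-3, -2), 9)) = Add(-1, Mul(6, 9)) = Add(-1, 54) = 53)
Pow(L, 2) = Pow(53, 2) = 2809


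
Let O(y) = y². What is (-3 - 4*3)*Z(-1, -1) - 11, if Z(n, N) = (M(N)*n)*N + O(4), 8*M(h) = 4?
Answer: -517/2 ≈ -258.50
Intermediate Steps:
M(h) = ½ (M(h) = (⅛)*4 = ½)
Z(n, N) = 16 + N*n/2 (Z(n, N) = (n/2)*N + 4² = N*n/2 + 16 = 16 + N*n/2)
(-3 - 4*3)*Z(-1, -1) - 11 = (-3 - 4*3)*(16 + (½)*(-1)*(-1)) - 11 = (-3 - 12)*(16 + ½) - 11 = -15*33/2 - 11 = -495/2 - 11 = -517/2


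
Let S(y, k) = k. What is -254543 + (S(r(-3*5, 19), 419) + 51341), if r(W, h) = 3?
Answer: -202783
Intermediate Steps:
-254543 + (S(r(-3*5, 19), 419) + 51341) = -254543 + (419 + 51341) = -254543 + 51760 = -202783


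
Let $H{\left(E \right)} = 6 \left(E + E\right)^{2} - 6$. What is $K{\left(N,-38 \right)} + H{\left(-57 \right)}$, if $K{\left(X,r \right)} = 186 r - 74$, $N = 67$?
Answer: $70828$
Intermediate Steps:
$H{\left(E \right)} = -6 + 24 E^{2}$ ($H{\left(E \right)} = 6 \left(2 E\right)^{2} - 6 = 6 \cdot 4 E^{2} - 6 = 24 E^{2} - 6 = -6 + 24 E^{2}$)
$K{\left(X,r \right)} = -74 + 186 r$
$K{\left(N,-38 \right)} + H{\left(-57 \right)} = \left(-74 + 186 \left(-38\right)\right) - \left(6 - 24 \left(-57\right)^{2}\right) = \left(-74 - 7068\right) + \left(-6 + 24 \cdot 3249\right) = -7142 + \left(-6 + 77976\right) = -7142 + 77970 = 70828$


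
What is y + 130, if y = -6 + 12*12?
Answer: 268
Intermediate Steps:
y = 138 (y = -6 + 144 = 138)
y + 130 = 138 + 130 = 268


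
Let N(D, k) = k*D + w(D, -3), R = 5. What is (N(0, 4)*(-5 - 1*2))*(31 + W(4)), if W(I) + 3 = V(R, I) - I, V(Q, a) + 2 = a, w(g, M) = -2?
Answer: 364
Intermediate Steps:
V(Q, a) = -2 + a
N(D, k) = -2 + D*k (N(D, k) = k*D - 2 = D*k - 2 = -2 + D*k)
W(I) = -5 (W(I) = -3 + ((-2 + I) - I) = -3 - 2 = -5)
(N(0, 4)*(-5 - 1*2))*(31 + W(4)) = ((-2 + 0*4)*(-5 - 1*2))*(31 - 5) = ((-2 + 0)*(-5 - 2))*26 = -2*(-7)*26 = 14*26 = 364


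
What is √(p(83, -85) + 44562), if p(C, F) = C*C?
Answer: √51451 ≈ 226.83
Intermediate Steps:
p(C, F) = C²
√(p(83, -85) + 44562) = √(83² + 44562) = √(6889 + 44562) = √51451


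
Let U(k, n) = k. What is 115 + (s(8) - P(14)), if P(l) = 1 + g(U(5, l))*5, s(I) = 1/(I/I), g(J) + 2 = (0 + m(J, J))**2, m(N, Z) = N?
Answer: 0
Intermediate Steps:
g(J) = -2 + J**2 (g(J) = -2 + (0 + J)**2 = -2 + J**2)
s(I) = 1 (s(I) = 1/1 = 1)
P(l) = 116 (P(l) = 1 + (-2 + 5**2)*5 = 1 + (-2 + 25)*5 = 1 + 23*5 = 1 + 115 = 116)
115 + (s(8) - P(14)) = 115 + (1 - 1*116) = 115 + (1 - 116) = 115 - 115 = 0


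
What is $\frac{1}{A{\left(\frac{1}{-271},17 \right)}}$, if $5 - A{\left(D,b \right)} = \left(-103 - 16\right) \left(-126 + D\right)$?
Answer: $- \frac{271}{4062138} \approx -6.6714 \cdot 10^{-5}$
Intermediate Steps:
$A{\left(D,b \right)} = -14989 + 119 D$ ($A{\left(D,b \right)} = 5 - \left(-103 - 16\right) \left(-126 + D\right) = 5 - - 119 \left(-126 + D\right) = 5 - \left(14994 - 119 D\right) = 5 + \left(-14994 + 119 D\right) = -14989 + 119 D$)
$\frac{1}{A{\left(\frac{1}{-271},17 \right)}} = \frac{1}{-14989 + \frac{119}{-271}} = \frac{1}{-14989 + 119 \left(- \frac{1}{271}\right)} = \frac{1}{-14989 - \frac{119}{271}} = \frac{1}{- \frac{4062138}{271}} = - \frac{271}{4062138}$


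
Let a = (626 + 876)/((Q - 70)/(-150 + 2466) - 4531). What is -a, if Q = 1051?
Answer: 1159544/3497605 ≈ 0.33153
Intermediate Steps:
a = -1159544/3497605 (a = (626 + 876)/((1051 - 70)/(-150 + 2466) - 4531) = 1502/(981/2316 - 4531) = 1502/(981*(1/2316) - 4531) = 1502/(327/772 - 4531) = 1502/(-3497605/772) = 1502*(-772/3497605) = -1159544/3497605 ≈ -0.33153)
-a = -1*(-1159544/3497605) = 1159544/3497605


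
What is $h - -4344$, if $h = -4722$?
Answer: $-378$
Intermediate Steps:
$h - -4344 = -4722 - -4344 = -4722 + 4344 = -378$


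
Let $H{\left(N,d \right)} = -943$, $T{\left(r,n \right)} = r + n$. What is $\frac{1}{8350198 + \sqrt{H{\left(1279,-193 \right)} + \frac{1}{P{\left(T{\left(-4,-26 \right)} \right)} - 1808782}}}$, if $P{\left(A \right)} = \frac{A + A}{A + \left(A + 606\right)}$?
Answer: $\frac{1374435676836056}{11476810040000298158375} - \frac{2 i \sqrt{6387148213737057591}}{11476810040000298158375} \approx 1.1976 \cdot 10^{-7} - 4.4042 \cdot 10^{-13} i$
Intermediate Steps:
$T{\left(r,n \right)} = n + r$
$P{\left(A \right)} = \frac{2 A}{606 + 2 A}$ ($P{\left(A \right)} = \frac{2 A}{A + \left(606 + A\right)} = \frac{2 A}{606 + 2 A}$)
$\frac{1}{8350198 + \sqrt{H{\left(1279,-193 \right)} + \frac{1}{P{\left(T{\left(-4,-26 \right)} \right)} - 1808782}}} = \frac{1}{8350198 + \sqrt{-943 + \frac{1}{\frac{-26 - 4}{303 - 30} - 1808782}}} = \frac{1}{8350198 + \sqrt{-943 + \frac{1}{- \frac{30}{303 - 30} - 1808782}}} = \frac{1}{8350198 + \sqrt{-943 + \frac{1}{- \frac{30}{273} - 1808782}}} = \frac{1}{8350198 + \sqrt{-943 + \frac{1}{\left(-30\right) \frac{1}{273} - 1808782}}} = \frac{1}{8350198 + \sqrt{-943 + \frac{1}{- \frac{10}{91} - 1808782}}} = \frac{1}{8350198 + \sqrt{-943 + \frac{1}{- \frac{164599172}{91}}}} = \frac{1}{8350198 + \sqrt{-943 - \frac{91}{164599172}}} = \frac{1}{8350198 + \sqrt{- \frac{155217019287}{164599172}}} = \frac{1}{8350198 + \frac{i \sqrt{6387148213737057591}}{82299586}}$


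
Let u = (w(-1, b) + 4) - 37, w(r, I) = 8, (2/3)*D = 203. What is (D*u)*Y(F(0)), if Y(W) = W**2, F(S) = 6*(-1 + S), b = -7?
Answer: -274050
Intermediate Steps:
D = 609/2 (D = (3/2)*203 = 609/2 ≈ 304.50)
F(S) = -6 + 6*S
u = -25 (u = (8 + 4) - 37 = 12 - 37 = -25)
(D*u)*Y(F(0)) = ((609/2)*(-25))*(-6 + 6*0)**2 = -15225*(-6 + 0)**2/2 = -15225/2*(-6)**2 = -15225/2*36 = -274050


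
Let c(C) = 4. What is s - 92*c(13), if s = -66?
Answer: -434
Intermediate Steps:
s - 92*c(13) = -66 - 92*4 = -66 - 368 = -434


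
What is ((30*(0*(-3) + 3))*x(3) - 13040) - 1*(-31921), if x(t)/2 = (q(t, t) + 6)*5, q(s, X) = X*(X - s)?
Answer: 24281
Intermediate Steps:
x(t) = 60 (x(t) = 2*((t*(t - t) + 6)*5) = 2*((t*0 + 6)*5) = 2*((0 + 6)*5) = 2*(6*5) = 2*30 = 60)
((30*(0*(-3) + 3))*x(3) - 13040) - 1*(-31921) = ((30*(0*(-3) + 3))*60 - 13040) - 1*(-31921) = ((30*(0 + 3))*60 - 13040) + 31921 = ((30*3)*60 - 13040) + 31921 = (90*60 - 13040) + 31921 = (5400 - 13040) + 31921 = -7640 + 31921 = 24281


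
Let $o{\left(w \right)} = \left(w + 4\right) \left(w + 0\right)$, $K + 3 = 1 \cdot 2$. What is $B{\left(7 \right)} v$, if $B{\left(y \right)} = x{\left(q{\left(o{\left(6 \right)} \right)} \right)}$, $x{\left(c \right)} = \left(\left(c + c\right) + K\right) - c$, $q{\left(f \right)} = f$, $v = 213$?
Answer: $12567$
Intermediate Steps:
$K = -1$ ($K = -3 + 1 \cdot 2 = -3 + 2 = -1$)
$o{\left(w \right)} = w \left(4 + w\right)$ ($o{\left(w \right)} = \left(4 + w\right) w = w \left(4 + w\right)$)
$x{\left(c \right)} = -1 + c$ ($x{\left(c \right)} = \left(\left(c + c\right) - 1\right) - c = \left(2 c - 1\right) - c = \left(-1 + 2 c\right) - c = -1 + c$)
$B{\left(y \right)} = 59$ ($B{\left(y \right)} = -1 + 6 \left(4 + 6\right) = -1 + 6 \cdot 10 = -1 + 60 = 59$)
$B{\left(7 \right)} v = 59 \cdot 213 = 12567$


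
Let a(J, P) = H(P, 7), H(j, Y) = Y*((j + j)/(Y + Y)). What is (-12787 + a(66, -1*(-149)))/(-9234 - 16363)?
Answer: 12638/25597 ≈ 0.49373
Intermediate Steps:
H(j, Y) = j (H(j, Y) = Y*((2*j)/((2*Y))) = Y*((2*j)*(1/(2*Y))) = Y*(j/Y) = j)
a(J, P) = P
(-12787 + a(66, -1*(-149)))/(-9234 - 16363) = (-12787 - 1*(-149))/(-9234 - 16363) = (-12787 + 149)/(-25597) = -12638*(-1/25597) = 12638/25597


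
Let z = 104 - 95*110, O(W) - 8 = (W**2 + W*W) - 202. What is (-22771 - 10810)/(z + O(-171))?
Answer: -33581/47942 ≈ -0.70045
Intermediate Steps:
O(W) = -194 + 2*W**2 (O(W) = 8 + ((W**2 + W*W) - 202) = 8 + ((W**2 + W**2) - 202) = 8 + (2*W**2 - 202) = 8 + (-202 + 2*W**2) = -194 + 2*W**2)
z = -10346 (z = 104 - 10450 = -10346)
(-22771 - 10810)/(z + O(-171)) = (-22771 - 10810)/(-10346 + (-194 + 2*(-171)**2)) = -33581/(-10346 + (-194 + 2*29241)) = -33581/(-10346 + (-194 + 58482)) = -33581/(-10346 + 58288) = -33581/47942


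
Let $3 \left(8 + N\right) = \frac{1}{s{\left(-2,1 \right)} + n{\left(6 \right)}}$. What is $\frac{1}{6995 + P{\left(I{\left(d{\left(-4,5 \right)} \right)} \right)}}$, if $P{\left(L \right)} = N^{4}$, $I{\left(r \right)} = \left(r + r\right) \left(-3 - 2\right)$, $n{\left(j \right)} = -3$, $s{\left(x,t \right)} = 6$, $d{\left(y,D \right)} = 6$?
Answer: $\frac{6561}{71305876} \approx 9.2012 \cdot 10^{-5}$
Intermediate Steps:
$I{\left(r \right)} = - 10 r$ ($I{\left(r \right)} = 2 r \left(-5\right) = - 10 r$)
$N = - \frac{71}{9}$ ($N = -8 + \frac{1}{3 \left(6 - 3\right)} = -8 + \frac{1}{3 \cdot 3} = -8 + \frac{1}{3} \cdot \frac{1}{3} = -8 + \frac{1}{9} = - \frac{71}{9} \approx -7.8889$)
$P{\left(L \right)} = \frac{25411681}{6561}$ ($P{\left(L \right)} = \left(- \frac{71}{9}\right)^{4} = \frac{25411681}{6561}$)
$\frac{1}{6995 + P{\left(I{\left(d{\left(-4,5 \right)} \right)} \right)}} = \frac{1}{6995 + \frac{25411681}{6561}} = \frac{1}{\frac{71305876}{6561}} = \frac{6561}{71305876}$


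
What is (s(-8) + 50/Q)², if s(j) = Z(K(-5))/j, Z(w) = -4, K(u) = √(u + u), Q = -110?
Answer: 1/484 ≈ 0.0020661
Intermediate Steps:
K(u) = √2*√u (K(u) = √(2*u) = √2*√u)
s(j) = -4/j
(s(-8) + 50/Q)² = (-4/(-8) + 50/(-110))² = (-4*(-⅛) + 50*(-1/110))² = (½ - 5/11)² = (1/22)² = 1/484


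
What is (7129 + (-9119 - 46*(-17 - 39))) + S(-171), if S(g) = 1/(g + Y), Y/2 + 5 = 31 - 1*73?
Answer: 155289/265 ≈ 586.00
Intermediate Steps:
Y = -94 (Y = -10 + 2*(31 - 1*73) = -10 + 2*(31 - 73) = -10 + 2*(-42) = -10 - 84 = -94)
S(g) = 1/(-94 + g) (S(g) = 1/(g - 94) = 1/(-94 + g))
(7129 + (-9119 - 46*(-17 - 39))) + S(-171) = (7129 + (-9119 - 46*(-17 - 39))) + 1/(-94 - 171) = (7129 + (-9119 - 46*(-56))) + 1/(-265) = (7129 + (-9119 + 2576)) - 1/265 = (7129 - 6543) - 1/265 = 586 - 1/265 = 155289/265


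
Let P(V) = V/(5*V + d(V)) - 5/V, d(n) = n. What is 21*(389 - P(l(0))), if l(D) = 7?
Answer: 16361/2 ≈ 8180.5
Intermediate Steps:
P(V) = ⅙ - 5/V (P(V) = V/(5*V + V) - 5/V = V/((6*V)) - 5/V = V*(1/(6*V)) - 5/V = ⅙ - 5/V)
21*(389 - P(l(0))) = 21*(389 - (-30 + 7)/(6*7)) = 21*(389 - (-23)/(6*7)) = 21*(389 - 1*(-23/42)) = 21*(389 + 23/42) = 21*(16361/42) = 16361/2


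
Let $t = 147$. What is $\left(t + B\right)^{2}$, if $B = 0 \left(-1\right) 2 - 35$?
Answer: $12544$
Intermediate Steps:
$B = -35$ ($B = 0 \cdot 2 - 35 = 0 - 35 = -35$)
$\left(t + B\right)^{2} = \left(147 - 35\right)^{2} = 112^{2} = 12544$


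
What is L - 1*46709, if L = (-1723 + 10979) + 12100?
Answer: -25353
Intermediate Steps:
L = 21356 (L = 9256 + 12100 = 21356)
L - 1*46709 = 21356 - 1*46709 = 21356 - 46709 = -25353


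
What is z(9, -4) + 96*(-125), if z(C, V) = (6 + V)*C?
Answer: -11982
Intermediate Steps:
z(C, V) = C*(6 + V)
z(9, -4) + 96*(-125) = 9*(6 - 4) + 96*(-125) = 9*2 - 12000 = 18 - 12000 = -11982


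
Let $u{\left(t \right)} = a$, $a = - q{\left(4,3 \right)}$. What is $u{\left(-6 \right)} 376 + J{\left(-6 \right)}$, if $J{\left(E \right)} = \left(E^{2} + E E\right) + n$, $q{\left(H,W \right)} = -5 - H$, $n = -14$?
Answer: $3442$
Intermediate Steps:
$a = 9$ ($a = - (-5 - 4) = \left(-1\right) \left(-9\right) = 9$)
$u{\left(t \right)} = 9$
$J{\left(E \right)} = -14 + 2 E^{2}$ ($J{\left(E \right)} = \left(E^{2} + E E\right) - 14 = \left(E^{2} + E^{2}\right) - 14 = 2 E^{2} - 14 = -14 + 2 E^{2}$)
$u{\left(-6 \right)} 376 + J{\left(-6 \right)} = 9 \cdot 376 - \left(14 - 2 \left(-6\right)^{2}\right) = 3384 + \left(-14 + 2 \cdot 36\right) = 3384 + \left(-14 + 72\right) = 3384 + 58 = 3442$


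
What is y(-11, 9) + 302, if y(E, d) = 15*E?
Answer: 137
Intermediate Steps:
y(-11, 9) + 302 = 15*(-11) + 302 = -165 + 302 = 137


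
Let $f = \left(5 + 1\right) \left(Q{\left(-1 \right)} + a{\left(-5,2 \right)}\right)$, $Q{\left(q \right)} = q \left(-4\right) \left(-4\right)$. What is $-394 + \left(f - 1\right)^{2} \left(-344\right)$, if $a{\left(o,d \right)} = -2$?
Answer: $-4087458$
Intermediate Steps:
$Q{\left(q \right)} = 16 q$ ($Q{\left(q \right)} = - 4 q \left(-4\right) = 16 q$)
$f = -108$ ($f = \left(5 + 1\right) \left(16 \left(-1\right) - 2\right) = 6 \left(-16 - 2\right) = 6 \left(-18\right) = -108$)
$-394 + \left(f - 1\right)^{2} \left(-344\right) = -394 + \left(-108 - 1\right)^{2} \left(-344\right) = -394 + \left(-109\right)^{2} \left(-344\right) = -394 + 11881 \left(-344\right) = -394 - 4087064 = -4087458$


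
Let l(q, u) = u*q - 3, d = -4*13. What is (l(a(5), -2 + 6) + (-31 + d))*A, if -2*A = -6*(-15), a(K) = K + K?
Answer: 2070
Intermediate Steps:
a(K) = 2*K
d = -52
l(q, u) = -3 + q*u (l(q, u) = q*u - 3 = -3 + q*u)
A = -45 (A = -(-3)*(-15) = -½*90 = -45)
(l(a(5), -2 + 6) + (-31 + d))*A = ((-3 + (2*5)*(-2 + 6)) + (-31 - 52))*(-45) = ((-3 + 10*4) - 83)*(-45) = ((-3 + 40) - 83)*(-45) = (37 - 83)*(-45) = -46*(-45) = 2070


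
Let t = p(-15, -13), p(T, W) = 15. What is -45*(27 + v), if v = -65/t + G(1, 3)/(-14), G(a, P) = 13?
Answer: -13695/14 ≈ -978.21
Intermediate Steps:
t = 15
v = -221/42 (v = -65/15 + 13/(-14) = -65*1/15 + 13*(-1/14) = -13/3 - 13/14 = -221/42 ≈ -5.2619)
-45*(27 + v) = -45*(27 - 221/42) = -45*913/42 = -13695/14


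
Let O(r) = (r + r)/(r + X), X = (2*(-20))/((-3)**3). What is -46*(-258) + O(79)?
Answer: 25793430/2173 ≈ 11870.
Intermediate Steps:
X = 40/27 (X = -40/(-27) = -40*(-1/27) = 40/27 ≈ 1.4815)
O(r) = 2*r/(40/27 + r) (O(r) = (r + r)/(r + 40/27) = (2*r)/(40/27 + r) = 2*r/(40/27 + r))
-46*(-258) + O(79) = -46*(-258) + 54*79/(40 + 27*79) = 11868 + 54*79/(40 + 2133) = 11868 + 54*79/2173 = 11868 + 54*79*(1/2173) = 11868 + 4266/2173 = 25793430/2173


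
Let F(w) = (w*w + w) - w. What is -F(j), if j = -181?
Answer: -32761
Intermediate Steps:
F(w) = w**2 (F(w) = (w**2 + w) - w = (w + w**2) - w = w**2)
-F(j) = -1*(-181)**2 = -1*32761 = -32761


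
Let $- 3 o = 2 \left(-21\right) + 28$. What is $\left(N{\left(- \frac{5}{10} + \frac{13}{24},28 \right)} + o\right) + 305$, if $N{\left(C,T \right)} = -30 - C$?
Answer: $\frac{2237}{8} \approx 279.63$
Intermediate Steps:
$o = \frac{14}{3}$ ($o = - \frac{2 \left(-21\right) + 28}{3} = - \frac{-42 + 28}{3} = \left(- \frac{1}{3}\right) \left(-14\right) = \frac{14}{3} \approx 4.6667$)
$\left(N{\left(- \frac{5}{10} + \frac{13}{24},28 \right)} + o\right) + 305 = \left(\left(-30 - \left(- \frac{5}{10} + \frac{13}{24}\right)\right) + \frac{14}{3}\right) + 305 = \left(\left(-30 - \left(\left(-5\right) \frac{1}{10} + 13 \cdot \frac{1}{24}\right)\right) + \frac{14}{3}\right) + 305 = \left(\left(-30 - \left(- \frac{1}{2} + \frac{13}{24}\right)\right) + \frac{14}{3}\right) + 305 = \left(\left(-30 - \frac{1}{24}\right) + \frac{14}{3}\right) + 305 = \left(- \frac{721}{24} + \frac{14}{3}\right) + 305 = - \frac{203}{8} + 305 = \frac{2237}{8}$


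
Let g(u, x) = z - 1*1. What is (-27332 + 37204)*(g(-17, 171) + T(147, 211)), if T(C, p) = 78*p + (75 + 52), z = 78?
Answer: 164487264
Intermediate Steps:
g(u, x) = 77 (g(u, x) = 78 - 1*1 = 78 - 1 = 77)
T(C, p) = 127 + 78*p (T(C, p) = 78*p + 127 = 127 + 78*p)
(-27332 + 37204)*(g(-17, 171) + T(147, 211)) = (-27332 + 37204)*(77 + (127 + 78*211)) = 9872*(77 + (127 + 16458)) = 9872*(77 + 16585) = 9872*16662 = 164487264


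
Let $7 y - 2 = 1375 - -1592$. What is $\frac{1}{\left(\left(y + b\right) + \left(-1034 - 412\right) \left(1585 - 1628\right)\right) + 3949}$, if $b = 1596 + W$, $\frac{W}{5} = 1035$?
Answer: $\frac{7}{513255} \approx 1.3638 \cdot 10^{-5}$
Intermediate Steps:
$W = 5175$ ($W = 5 \cdot 1035 = 5175$)
$y = \frac{2969}{7}$ ($y = \frac{2}{7} + \frac{1375 - -1592}{7} = \frac{2}{7} + \frac{1375 + 1592}{7} = \frac{2}{7} + \frac{1}{7} \cdot 2967 = \frac{2}{7} + \frac{2967}{7} = \frac{2969}{7} \approx 424.14$)
$b = 6771$ ($b = 1596 + 5175 = 6771$)
$\frac{1}{\left(\left(y + b\right) + \left(-1034 - 412\right) \left(1585 - 1628\right)\right) + 3949} = \frac{1}{\left(\left(\frac{2969}{7} + 6771\right) + \left(-1034 - 412\right) \left(1585 - 1628\right)\right) + 3949} = \frac{1}{\left(\frac{50366}{7} - -62178\right) + 3949} = \frac{1}{\left(\frac{50366}{7} + 62178\right) + 3949} = \frac{1}{\frac{485612}{7} + 3949} = \frac{1}{\frac{513255}{7}} = \frac{7}{513255}$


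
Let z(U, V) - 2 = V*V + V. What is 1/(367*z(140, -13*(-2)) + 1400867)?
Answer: 1/1659235 ≈ 6.0269e-7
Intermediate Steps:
z(U, V) = 2 + V + V**2 (z(U, V) = 2 + (V*V + V) = 2 + (V**2 + V) = 2 + (V + V**2) = 2 + V + V**2)
1/(367*z(140, -13*(-2)) + 1400867) = 1/(367*(2 - 13*(-2) + (-13*(-2))**2) + 1400867) = 1/(367*(2 + 26 + 26**2) + 1400867) = 1/(367*(2 + 26 + 676) + 1400867) = 1/(367*704 + 1400867) = 1/(258368 + 1400867) = 1/1659235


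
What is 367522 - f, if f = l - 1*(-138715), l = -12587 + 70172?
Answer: 171222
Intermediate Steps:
l = 57585
f = 196300 (f = 57585 - 1*(-138715) = 57585 + 138715 = 196300)
367522 - f = 367522 - 1*196300 = 367522 - 196300 = 171222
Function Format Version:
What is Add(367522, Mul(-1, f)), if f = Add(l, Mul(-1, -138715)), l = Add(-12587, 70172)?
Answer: 171222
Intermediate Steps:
l = 57585
f = 196300 (f = Add(57585, Mul(-1, -138715)) = Add(57585, 138715) = 196300)
Add(367522, Mul(-1, f)) = Add(367522, Mul(-1, 196300)) = Add(367522, -196300) = 171222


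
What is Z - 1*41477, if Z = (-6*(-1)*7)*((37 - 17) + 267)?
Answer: -29423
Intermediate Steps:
Z = 12054 (Z = (6*7)*(20 + 267) = 42*287 = 12054)
Z - 1*41477 = 12054 - 1*41477 = 12054 - 41477 = -29423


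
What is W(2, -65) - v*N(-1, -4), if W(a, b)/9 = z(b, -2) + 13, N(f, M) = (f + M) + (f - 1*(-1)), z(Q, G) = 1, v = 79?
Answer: 521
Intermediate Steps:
N(f, M) = 1 + M + 2*f (N(f, M) = (M + f) + (f + 1) = (M + f) + (1 + f) = 1 + M + 2*f)
W(a, b) = 126 (W(a, b) = 9*(1 + 13) = 9*14 = 126)
W(2, -65) - v*N(-1, -4) = 126 - 79*(1 - 4 + 2*(-1)) = 126 - 79*(1 - 4 - 2) = 126 - 79*(-5) = 126 - 1*(-395) = 126 + 395 = 521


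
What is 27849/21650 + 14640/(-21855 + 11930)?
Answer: -1622187/8595050 ≈ -0.18874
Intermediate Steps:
27849/21650 + 14640/(-21855 + 11930) = 27849*(1/21650) + 14640/(-9925) = 27849/21650 + 14640*(-1/9925) = 27849/21650 - 2928/1985 = -1622187/8595050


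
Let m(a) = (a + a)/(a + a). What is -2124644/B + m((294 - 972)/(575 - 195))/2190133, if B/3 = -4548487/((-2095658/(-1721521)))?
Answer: 9751650235761581197/51448299684975992073 ≈ 0.18954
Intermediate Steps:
B = -23490947666181/2095658 (B = 3*(-4548487/((-2095658/(-1721521)))) = 3*(-4548487/((-2095658*(-1/1721521)))) = 3*(-4548487/2095658/1721521) = 3*(-4548487*1721521/2095658) = 3*(-7830315888727/2095658) = -23490947666181/2095658 ≈ -1.1209e+7)
m(a) = 1 (m(a) = (2*a)/((2*a)) = (2*a)*(1/(2*a)) = 1)
-2124644/B + m((294 - 972)/(575 - 195))/2190133 = -2124644/(-23490947666181/2095658) + 1/2190133 = -2124644*(-2095658/23490947666181) + 1*(1/2190133) = 4452527195752/23490947666181 + 1/2190133 = 9751650235761581197/51448299684975992073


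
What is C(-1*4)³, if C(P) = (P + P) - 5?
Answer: -2197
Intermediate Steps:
C(P) = -5 + 2*P (C(P) = 2*P - 5 = -5 + 2*P)
C(-1*4)³ = (-5 + 2*(-1*4))³ = (-5 + 2*(-4))³ = (-5 - 8)³ = (-13)³ = -2197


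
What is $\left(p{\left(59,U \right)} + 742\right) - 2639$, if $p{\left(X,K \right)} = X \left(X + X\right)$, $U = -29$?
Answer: $5065$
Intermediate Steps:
$p{\left(X,K \right)} = 2 X^{2}$ ($p{\left(X,K \right)} = X 2 X = 2 X^{2}$)
$\left(p{\left(59,U \right)} + 742\right) - 2639 = \left(2 \cdot 59^{2} + 742\right) - 2639 = \left(2 \cdot 3481 + 742\right) - 2639 = \left(6962 + 742\right) - 2639 = 7704 - 2639 = 5065$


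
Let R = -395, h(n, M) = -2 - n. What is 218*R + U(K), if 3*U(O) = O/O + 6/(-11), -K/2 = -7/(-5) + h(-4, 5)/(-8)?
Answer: -2841625/33 ≈ -86110.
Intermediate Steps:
K = -23/10 (K = -2*(-7/(-5) + (-2 - 1*(-4))/(-8)) = -2*(-7*(-⅕) + (-2 + 4)*(-⅛)) = -2*(7/5 + 2*(-⅛)) = -2*(7/5 - ¼) = -2*23/20 = -23/10 ≈ -2.3000)
U(O) = 5/33 (U(O) = (O/O + 6/(-11))/3 = (1 + 6*(-1/11))/3 = (1 - 6/11)/3 = (⅓)*(5/11) = 5/33)
218*R + U(K) = 218*(-395) + 5/33 = -86110 + 5/33 = -2841625/33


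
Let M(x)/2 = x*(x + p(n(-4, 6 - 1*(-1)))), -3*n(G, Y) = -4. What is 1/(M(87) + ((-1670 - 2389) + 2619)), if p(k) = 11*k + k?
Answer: 1/16482 ≈ 6.0672e-5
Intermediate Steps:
n(G, Y) = 4/3 (n(G, Y) = -1/3*(-4) = 4/3)
p(k) = 12*k
M(x) = 2*x*(16 + x) (M(x) = 2*(x*(x + 12*(4/3))) = 2*(x*(x + 16)) = 2*(x*(16 + x)) = 2*x*(16 + x))
1/(M(87) + ((-1670 - 2389) + 2619)) = 1/(2*87*(16 + 87) + ((-1670 - 2389) + 2619)) = 1/(2*87*103 + (-4059 + 2619)) = 1/(17922 - 1440) = 1/16482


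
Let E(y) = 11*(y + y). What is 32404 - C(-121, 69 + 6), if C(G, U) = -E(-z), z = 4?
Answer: 32316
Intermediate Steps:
E(y) = 22*y (E(y) = 11*(2*y) = 22*y)
C(G, U) = 88 (C(G, U) = -22*(-1*4) = -22*(-4) = -1*(-88) = 88)
32404 - C(-121, 69 + 6) = 32404 - 1*88 = 32404 - 88 = 32316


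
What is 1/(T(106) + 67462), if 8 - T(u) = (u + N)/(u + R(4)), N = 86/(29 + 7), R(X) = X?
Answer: 1980/133588649 ≈ 1.4822e-5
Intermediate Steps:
N = 43/18 (N = 86/36 = 86*(1/36) = 43/18 ≈ 2.3889)
T(u) = 8 - (43/18 + u)/(4 + u) (T(u) = 8 - (u + 43/18)/(u + 4) = 8 - (43/18 + u)/(4 + u))
1/(T(106) + 67462) = 1/((533 + 126*106)/(18*(4 + 106)) + 67462) = 1/((1/18)*(533 + 13356)/110 + 67462) = 1/((1/18)*(1/110)*13889 + 67462) = 1/(13889/1980 + 67462) = 1/(133588649/1980) = 1980/133588649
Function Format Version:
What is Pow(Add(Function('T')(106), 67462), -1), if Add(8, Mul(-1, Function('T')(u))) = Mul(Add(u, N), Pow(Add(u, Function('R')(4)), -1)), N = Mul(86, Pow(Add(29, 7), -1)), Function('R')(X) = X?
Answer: Rational(1980, 133588649) ≈ 1.4822e-5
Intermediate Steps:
N = Rational(43, 18) (N = Mul(86, Pow(36, -1)) = Mul(86, Rational(1, 36)) = Rational(43, 18) ≈ 2.3889)
Function('T')(u) = Add(8, Mul(-1, Pow(Add(4, u), -1), Add(Rational(43, 18), u))) (Function('T')(u) = Add(8, Mul(-1, Mul(Add(u, Rational(43, 18)), Pow(Add(u, 4), -1)))) = Add(8, Mul(-1, Mul(Add(Rational(43, 18), u), Pow(Add(4, u), -1)))) = Add(8, Mul(-1, Mul(Pow(Add(4, u), -1), Add(Rational(43, 18), u)))) = Add(8, Mul(-1, Pow(Add(4, u), -1), Add(Rational(43, 18), u))))
Pow(Add(Function('T')(106), 67462), -1) = Pow(Add(Mul(Rational(1, 18), Pow(Add(4, 106), -1), Add(533, Mul(126, 106))), 67462), -1) = Pow(Add(Mul(Rational(1, 18), Pow(110, -1), Add(533, 13356)), 67462), -1) = Pow(Add(Mul(Rational(1, 18), Rational(1, 110), 13889), 67462), -1) = Pow(Add(Rational(13889, 1980), 67462), -1) = Pow(Rational(133588649, 1980), -1) = Rational(1980, 133588649)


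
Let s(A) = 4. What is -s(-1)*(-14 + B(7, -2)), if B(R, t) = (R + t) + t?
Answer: 44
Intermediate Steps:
B(R, t) = R + 2*t
-s(-1)*(-14 + B(7, -2)) = -4*(-14 + (7 + 2*(-2))) = -4*(-14 + (7 - 4)) = -4*(-14 + 3) = -4*(-11) = -1*(-44) = 44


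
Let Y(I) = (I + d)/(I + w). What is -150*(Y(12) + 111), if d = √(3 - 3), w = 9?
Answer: -117150/7 ≈ -16736.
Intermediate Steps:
d = 0 (d = √0 = 0)
Y(I) = I/(9 + I) (Y(I) = (I + 0)/(I + 9) = I/(9 + I))
-150*(Y(12) + 111) = -150*(12/(9 + 12) + 111) = -150*(12/21 + 111) = -150*(12*(1/21) + 111) = -150*(4/7 + 111) = -150*781/7 = -117150/7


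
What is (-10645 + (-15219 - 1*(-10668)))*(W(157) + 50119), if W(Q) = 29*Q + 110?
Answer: -832467272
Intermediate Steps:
W(Q) = 110 + 29*Q
(-10645 + (-15219 - 1*(-10668)))*(W(157) + 50119) = (-10645 + (-15219 - 1*(-10668)))*((110 + 29*157) + 50119) = (-10645 + (-15219 + 10668))*((110 + 4553) + 50119) = (-10645 - 4551)*(4663 + 50119) = -15196*54782 = -832467272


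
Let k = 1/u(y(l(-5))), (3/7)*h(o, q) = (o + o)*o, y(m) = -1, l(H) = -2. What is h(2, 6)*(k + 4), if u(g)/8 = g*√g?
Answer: 224/3 + 7*I/3 ≈ 74.667 + 2.3333*I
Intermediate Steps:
u(g) = 8*g^(3/2) (u(g) = 8*(g*√g) = 8*g^(3/2))
h(o, q) = 14*o²/3 (h(o, q) = 7*((o + o)*o)/3 = 7*((2*o)*o)/3 = 7*(2*o²)/3 = 14*o²/3)
k = I/8 (k = 1/(8*(-1)^(3/2)) = 1/(8*(-I)) = 1/(-8*I) = I/8 ≈ 0.125*I)
h(2, 6)*(k + 4) = ((14/3)*2²)*(I/8 + 4) = ((14/3)*4)*(4 + I/8) = 56*(4 + I/8)/3 = 224/3 + 7*I/3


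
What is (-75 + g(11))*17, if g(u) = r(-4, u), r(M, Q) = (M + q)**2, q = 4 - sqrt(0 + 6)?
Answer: -1173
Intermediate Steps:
q = 4 - sqrt(6) ≈ 1.5505
r(M, Q) = (4 + M - sqrt(6))**2 (r(M, Q) = (M + (4 - sqrt(6)))**2 = (4 + M - sqrt(6))**2)
g(u) = 6 (g(u) = (4 - 4 - sqrt(6))**2 = (-sqrt(6))**2 = 6)
(-75 + g(11))*17 = (-75 + 6)*17 = -69*17 = -1173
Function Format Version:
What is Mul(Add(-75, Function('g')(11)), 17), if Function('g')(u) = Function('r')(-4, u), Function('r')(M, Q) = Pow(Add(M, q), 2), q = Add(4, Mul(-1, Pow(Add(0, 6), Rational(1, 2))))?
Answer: -1173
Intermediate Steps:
q = Add(4, Mul(-1, Pow(6, Rational(1, 2)))) ≈ 1.5505
Function('r')(M, Q) = Pow(Add(4, M, Mul(-1, Pow(6, Rational(1, 2)))), 2) (Function('r')(M, Q) = Pow(Add(M, Add(4, Mul(-1, Pow(6, Rational(1, 2))))), 2) = Pow(Add(4, M, Mul(-1, Pow(6, Rational(1, 2)))), 2))
Function('g')(u) = 6 (Function('g')(u) = Pow(Add(4, -4, Mul(-1, Pow(6, Rational(1, 2)))), 2) = Pow(Mul(-1, Pow(6, Rational(1, 2))), 2) = 6)
Mul(Add(-75, Function('g')(11)), 17) = Mul(Add(-75, 6), 17) = Mul(-69, 17) = -1173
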